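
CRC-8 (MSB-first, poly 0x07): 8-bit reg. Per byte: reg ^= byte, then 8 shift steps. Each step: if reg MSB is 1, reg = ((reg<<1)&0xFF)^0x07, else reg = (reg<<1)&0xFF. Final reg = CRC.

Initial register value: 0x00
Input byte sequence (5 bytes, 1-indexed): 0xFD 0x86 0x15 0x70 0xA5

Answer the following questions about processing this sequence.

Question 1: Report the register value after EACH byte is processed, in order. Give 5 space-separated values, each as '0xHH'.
0xFD 0x66 0x5E 0xCA 0x0A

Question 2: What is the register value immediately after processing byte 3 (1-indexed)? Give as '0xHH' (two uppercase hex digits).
After byte 1 (0xFD): reg=0xFD
After byte 2 (0x86): reg=0x66
After byte 3 (0x15): reg=0x5E

Answer: 0x5E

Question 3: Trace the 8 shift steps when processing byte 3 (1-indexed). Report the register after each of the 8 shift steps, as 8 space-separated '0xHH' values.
After byte 1 (0xFD): reg=0xFD
After byte 2 (0x86): reg=0x66
Register before byte 3: 0x66
After XOR with byte 0x15: 0x73

Answer: 0xE6 0xCB 0x91 0x25 0x4A 0x94 0x2F 0x5E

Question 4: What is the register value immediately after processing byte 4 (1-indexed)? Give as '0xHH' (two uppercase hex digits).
After byte 1 (0xFD): reg=0xFD
After byte 2 (0x86): reg=0x66
After byte 3 (0x15): reg=0x5E
After byte 4 (0x70): reg=0xCA

Answer: 0xCA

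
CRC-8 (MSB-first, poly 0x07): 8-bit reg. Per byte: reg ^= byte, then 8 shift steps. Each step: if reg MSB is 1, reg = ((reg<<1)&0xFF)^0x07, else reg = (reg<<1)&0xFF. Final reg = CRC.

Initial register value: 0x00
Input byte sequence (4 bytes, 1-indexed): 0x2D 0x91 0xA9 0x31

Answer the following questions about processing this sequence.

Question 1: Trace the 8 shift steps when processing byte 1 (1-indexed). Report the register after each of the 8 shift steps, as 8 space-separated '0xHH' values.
Register before byte 1: 0x00
After XOR with byte 0x2D: 0x2D

Answer: 0x5A 0xB4 0x6F 0xDE 0xBB 0x71 0xE2 0xC3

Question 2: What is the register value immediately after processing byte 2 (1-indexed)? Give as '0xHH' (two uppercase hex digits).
After byte 1 (0x2D): reg=0xC3
After byte 2 (0x91): reg=0xB9

Answer: 0xB9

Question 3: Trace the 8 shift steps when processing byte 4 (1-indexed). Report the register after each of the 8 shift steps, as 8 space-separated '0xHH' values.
Answer: 0x82 0x03 0x06 0x0C 0x18 0x30 0x60 0xC0

Derivation:
After byte 1 (0x2D): reg=0xC3
After byte 2 (0x91): reg=0xB9
After byte 3 (0xA9): reg=0x70
Register before byte 4: 0x70
After XOR with byte 0x31: 0x41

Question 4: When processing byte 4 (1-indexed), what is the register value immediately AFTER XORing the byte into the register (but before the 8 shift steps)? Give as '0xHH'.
Register before byte 4: 0x70
Byte 4: 0x31
0x70 XOR 0x31 = 0x41

Answer: 0x41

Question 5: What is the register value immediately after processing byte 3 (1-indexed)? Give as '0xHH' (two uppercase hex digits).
After byte 1 (0x2D): reg=0xC3
After byte 2 (0x91): reg=0xB9
After byte 3 (0xA9): reg=0x70

Answer: 0x70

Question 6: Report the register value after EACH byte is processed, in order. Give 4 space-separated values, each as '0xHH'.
0xC3 0xB9 0x70 0xC0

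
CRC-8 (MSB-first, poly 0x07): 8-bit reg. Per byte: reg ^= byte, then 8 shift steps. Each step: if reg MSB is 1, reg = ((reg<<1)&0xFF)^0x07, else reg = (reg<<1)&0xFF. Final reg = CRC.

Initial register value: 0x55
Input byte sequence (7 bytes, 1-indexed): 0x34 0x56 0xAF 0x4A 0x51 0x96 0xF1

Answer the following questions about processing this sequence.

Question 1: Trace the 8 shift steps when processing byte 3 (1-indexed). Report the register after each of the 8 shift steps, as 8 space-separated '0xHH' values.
After byte 1 (0x34): reg=0x20
After byte 2 (0x56): reg=0x45
Register before byte 3: 0x45
After XOR with byte 0xAF: 0xEA

Answer: 0xD3 0xA1 0x45 0x8A 0x13 0x26 0x4C 0x98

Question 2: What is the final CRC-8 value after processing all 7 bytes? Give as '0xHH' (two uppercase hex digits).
After byte 1 (0x34): reg=0x20
After byte 2 (0x56): reg=0x45
After byte 3 (0xAF): reg=0x98
After byte 4 (0x4A): reg=0x30
After byte 5 (0x51): reg=0x20
After byte 6 (0x96): reg=0x0B
After byte 7 (0xF1): reg=0xE8

Answer: 0xE8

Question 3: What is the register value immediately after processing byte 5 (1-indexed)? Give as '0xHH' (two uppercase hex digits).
Answer: 0x20

Derivation:
After byte 1 (0x34): reg=0x20
After byte 2 (0x56): reg=0x45
After byte 3 (0xAF): reg=0x98
After byte 4 (0x4A): reg=0x30
After byte 5 (0x51): reg=0x20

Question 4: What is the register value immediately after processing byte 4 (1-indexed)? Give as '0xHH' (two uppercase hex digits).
After byte 1 (0x34): reg=0x20
After byte 2 (0x56): reg=0x45
After byte 3 (0xAF): reg=0x98
After byte 4 (0x4A): reg=0x30

Answer: 0x30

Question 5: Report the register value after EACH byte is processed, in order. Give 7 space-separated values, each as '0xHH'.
0x20 0x45 0x98 0x30 0x20 0x0B 0xE8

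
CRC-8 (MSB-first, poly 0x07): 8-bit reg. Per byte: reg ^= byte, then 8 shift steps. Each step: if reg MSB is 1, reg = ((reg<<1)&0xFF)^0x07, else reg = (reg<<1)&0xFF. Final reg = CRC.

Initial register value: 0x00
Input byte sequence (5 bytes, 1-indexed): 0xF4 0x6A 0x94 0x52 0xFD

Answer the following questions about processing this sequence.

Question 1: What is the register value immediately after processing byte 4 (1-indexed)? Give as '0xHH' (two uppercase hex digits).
Answer: 0x15

Derivation:
After byte 1 (0xF4): reg=0xC2
After byte 2 (0x6A): reg=0x51
After byte 3 (0x94): reg=0x55
After byte 4 (0x52): reg=0x15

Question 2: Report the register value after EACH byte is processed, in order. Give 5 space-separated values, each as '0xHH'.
0xC2 0x51 0x55 0x15 0x96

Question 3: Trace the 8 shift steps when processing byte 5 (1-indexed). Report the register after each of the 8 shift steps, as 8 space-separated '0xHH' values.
After byte 1 (0xF4): reg=0xC2
After byte 2 (0x6A): reg=0x51
After byte 3 (0x94): reg=0x55
After byte 4 (0x52): reg=0x15
Register before byte 5: 0x15
After XOR with byte 0xFD: 0xE8

Answer: 0xD7 0xA9 0x55 0xAA 0x53 0xA6 0x4B 0x96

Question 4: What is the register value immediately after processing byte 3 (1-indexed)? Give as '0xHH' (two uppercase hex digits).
After byte 1 (0xF4): reg=0xC2
After byte 2 (0x6A): reg=0x51
After byte 3 (0x94): reg=0x55

Answer: 0x55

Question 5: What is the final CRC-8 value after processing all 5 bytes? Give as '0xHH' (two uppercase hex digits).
After byte 1 (0xF4): reg=0xC2
After byte 2 (0x6A): reg=0x51
After byte 3 (0x94): reg=0x55
After byte 4 (0x52): reg=0x15
After byte 5 (0xFD): reg=0x96

Answer: 0x96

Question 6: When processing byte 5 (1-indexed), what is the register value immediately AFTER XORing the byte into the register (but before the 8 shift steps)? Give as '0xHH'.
Answer: 0xE8

Derivation:
Register before byte 5: 0x15
Byte 5: 0xFD
0x15 XOR 0xFD = 0xE8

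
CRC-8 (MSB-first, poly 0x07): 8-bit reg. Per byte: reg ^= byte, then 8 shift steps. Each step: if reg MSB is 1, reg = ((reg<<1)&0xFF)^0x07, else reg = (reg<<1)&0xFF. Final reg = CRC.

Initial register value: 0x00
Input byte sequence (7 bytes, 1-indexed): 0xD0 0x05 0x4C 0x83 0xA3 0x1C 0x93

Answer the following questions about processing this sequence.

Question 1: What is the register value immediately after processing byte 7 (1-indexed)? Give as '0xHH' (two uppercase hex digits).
After byte 1 (0xD0): reg=0x3E
After byte 2 (0x05): reg=0xA1
After byte 3 (0x4C): reg=0x8D
After byte 4 (0x83): reg=0x2A
After byte 5 (0xA3): reg=0xB6
After byte 6 (0x1C): reg=0x5F
After byte 7 (0x93): reg=0x6A

Answer: 0x6A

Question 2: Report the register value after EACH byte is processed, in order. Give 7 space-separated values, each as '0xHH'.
0x3E 0xA1 0x8D 0x2A 0xB6 0x5F 0x6A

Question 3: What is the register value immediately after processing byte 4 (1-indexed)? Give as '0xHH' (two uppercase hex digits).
After byte 1 (0xD0): reg=0x3E
After byte 2 (0x05): reg=0xA1
After byte 3 (0x4C): reg=0x8D
After byte 4 (0x83): reg=0x2A

Answer: 0x2A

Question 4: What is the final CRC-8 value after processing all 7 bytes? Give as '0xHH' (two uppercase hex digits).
After byte 1 (0xD0): reg=0x3E
After byte 2 (0x05): reg=0xA1
After byte 3 (0x4C): reg=0x8D
After byte 4 (0x83): reg=0x2A
After byte 5 (0xA3): reg=0xB6
After byte 6 (0x1C): reg=0x5F
After byte 7 (0x93): reg=0x6A

Answer: 0x6A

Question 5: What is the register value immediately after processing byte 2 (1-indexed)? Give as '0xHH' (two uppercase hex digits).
After byte 1 (0xD0): reg=0x3E
After byte 2 (0x05): reg=0xA1

Answer: 0xA1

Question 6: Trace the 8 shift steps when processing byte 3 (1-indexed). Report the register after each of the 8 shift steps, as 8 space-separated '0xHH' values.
After byte 1 (0xD0): reg=0x3E
After byte 2 (0x05): reg=0xA1
Register before byte 3: 0xA1
After XOR with byte 0x4C: 0xED

Answer: 0xDD 0xBD 0x7D 0xFA 0xF3 0xE1 0xC5 0x8D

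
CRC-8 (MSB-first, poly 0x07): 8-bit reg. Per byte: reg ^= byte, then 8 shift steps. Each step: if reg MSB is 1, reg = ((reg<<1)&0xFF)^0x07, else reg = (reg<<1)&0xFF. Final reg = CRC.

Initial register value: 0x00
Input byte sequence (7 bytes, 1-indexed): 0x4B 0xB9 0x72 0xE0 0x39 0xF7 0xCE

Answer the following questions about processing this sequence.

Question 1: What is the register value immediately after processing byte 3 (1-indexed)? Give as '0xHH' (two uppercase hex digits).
Answer: 0xC1

Derivation:
After byte 1 (0x4B): reg=0xF6
After byte 2 (0xB9): reg=0xEA
After byte 3 (0x72): reg=0xC1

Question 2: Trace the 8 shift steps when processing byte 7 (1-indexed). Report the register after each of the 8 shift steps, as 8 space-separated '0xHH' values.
After byte 1 (0x4B): reg=0xF6
After byte 2 (0xB9): reg=0xEA
After byte 3 (0x72): reg=0xC1
After byte 4 (0xE0): reg=0xE7
After byte 5 (0x39): reg=0x14
After byte 6 (0xF7): reg=0xA7
Register before byte 7: 0xA7
After XOR with byte 0xCE: 0x69

Answer: 0xD2 0xA3 0x41 0x82 0x03 0x06 0x0C 0x18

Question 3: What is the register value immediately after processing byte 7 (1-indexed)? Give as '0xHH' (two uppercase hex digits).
Answer: 0x18

Derivation:
After byte 1 (0x4B): reg=0xF6
After byte 2 (0xB9): reg=0xEA
After byte 3 (0x72): reg=0xC1
After byte 4 (0xE0): reg=0xE7
After byte 5 (0x39): reg=0x14
After byte 6 (0xF7): reg=0xA7
After byte 7 (0xCE): reg=0x18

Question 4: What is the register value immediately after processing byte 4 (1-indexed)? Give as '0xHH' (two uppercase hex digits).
Answer: 0xE7

Derivation:
After byte 1 (0x4B): reg=0xF6
After byte 2 (0xB9): reg=0xEA
After byte 3 (0x72): reg=0xC1
After byte 4 (0xE0): reg=0xE7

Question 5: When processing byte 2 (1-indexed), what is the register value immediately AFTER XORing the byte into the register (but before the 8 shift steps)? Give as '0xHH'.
Answer: 0x4F

Derivation:
Register before byte 2: 0xF6
Byte 2: 0xB9
0xF6 XOR 0xB9 = 0x4F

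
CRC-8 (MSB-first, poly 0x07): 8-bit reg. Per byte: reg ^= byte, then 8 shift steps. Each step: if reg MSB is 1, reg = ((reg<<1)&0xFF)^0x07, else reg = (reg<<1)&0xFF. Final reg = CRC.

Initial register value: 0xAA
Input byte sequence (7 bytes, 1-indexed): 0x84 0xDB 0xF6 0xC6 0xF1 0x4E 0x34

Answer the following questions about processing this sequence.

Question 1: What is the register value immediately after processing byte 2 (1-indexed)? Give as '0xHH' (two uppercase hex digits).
Answer: 0x77

Derivation:
After byte 1 (0x84): reg=0xCA
After byte 2 (0xDB): reg=0x77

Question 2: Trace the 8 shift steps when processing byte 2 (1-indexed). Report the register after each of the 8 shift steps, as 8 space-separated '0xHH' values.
Answer: 0x22 0x44 0x88 0x17 0x2E 0x5C 0xB8 0x77

Derivation:
After byte 1 (0x84): reg=0xCA
Register before byte 2: 0xCA
After XOR with byte 0xDB: 0x11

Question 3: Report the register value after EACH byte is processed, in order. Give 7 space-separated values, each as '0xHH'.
0xCA 0x77 0x8E 0xFF 0x2A 0x3B 0x2D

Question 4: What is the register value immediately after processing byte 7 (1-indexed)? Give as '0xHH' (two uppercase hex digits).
After byte 1 (0x84): reg=0xCA
After byte 2 (0xDB): reg=0x77
After byte 3 (0xF6): reg=0x8E
After byte 4 (0xC6): reg=0xFF
After byte 5 (0xF1): reg=0x2A
After byte 6 (0x4E): reg=0x3B
After byte 7 (0x34): reg=0x2D

Answer: 0x2D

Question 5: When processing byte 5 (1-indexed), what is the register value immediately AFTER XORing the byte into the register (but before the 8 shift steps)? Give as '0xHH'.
Register before byte 5: 0xFF
Byte 5: 0xF1
0xFF XOR 0xF1 = 0x0E

Answer: 0x0E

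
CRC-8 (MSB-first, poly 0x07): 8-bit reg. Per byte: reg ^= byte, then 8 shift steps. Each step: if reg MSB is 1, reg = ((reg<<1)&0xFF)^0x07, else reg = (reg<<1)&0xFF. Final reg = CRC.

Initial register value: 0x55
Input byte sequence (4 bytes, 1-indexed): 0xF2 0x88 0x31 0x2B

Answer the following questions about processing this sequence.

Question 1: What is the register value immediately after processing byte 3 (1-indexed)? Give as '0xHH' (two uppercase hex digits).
Answer: 0xD7

Derivation:
After byte 1 (0xF2): reg=0x7C
After byte 2 (0x88): reg=0xC2
After byte 3 (0x31): reg=0xD7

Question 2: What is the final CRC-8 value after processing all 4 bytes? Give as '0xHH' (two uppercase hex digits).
Answer: 0xFA

Derivation:
After byte 1 (0xF2): reg=0x7C
After byte 2 (0x88): reg=0xC2
After byte 3 (0x31): reg=0xD7
After byte 4 (0x2B): reg=0xFA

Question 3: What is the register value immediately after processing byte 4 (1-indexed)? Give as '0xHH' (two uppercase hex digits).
After byte 1 (0xF2): reg=0x7C
After byte 2 (0x88): reg=0xC2
After byte 3 (0x31): reg=0xD7
After byte 4 (0x2B): reg=0xFA

Answer: 0xFA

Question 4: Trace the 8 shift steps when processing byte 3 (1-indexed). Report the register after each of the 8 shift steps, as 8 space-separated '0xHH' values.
After byte 1 (0xF2): reg=0x7C
After byte 2 (0x88): reg=0xC2
Register before byte 3: 0xC2
After XOR with byte 0x31: 0xF3

Answer: 0xE1 0xC5 0x8D 0x1D 0x3A 0x74 0xE8 0xD7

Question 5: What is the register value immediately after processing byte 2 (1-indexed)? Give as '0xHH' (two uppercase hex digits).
After byte 1 (0xF2): reg=0x7C
After byte 2 (0x88): reg=0xC2

Answer: 0xC2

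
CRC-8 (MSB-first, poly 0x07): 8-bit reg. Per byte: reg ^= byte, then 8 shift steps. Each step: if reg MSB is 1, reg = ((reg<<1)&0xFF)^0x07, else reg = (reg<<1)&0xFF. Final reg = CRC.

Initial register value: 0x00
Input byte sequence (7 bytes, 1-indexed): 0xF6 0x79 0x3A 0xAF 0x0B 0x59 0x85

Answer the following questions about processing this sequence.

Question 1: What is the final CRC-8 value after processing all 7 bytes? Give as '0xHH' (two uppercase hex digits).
Answer: 0xAD

Derivation:
After byte 1 (0xF6): reg=0xCC
After byte 2 (0x79): reg=0x02
After byte 3 (0x3A): reg=0xA8
After byte 4 (0xAF): reg=0x15
After byte 5 (0x0B): reg=0x5A
After byte 6 (0x59): reg=0x09
After byte 7 (0x85): reg=0xAD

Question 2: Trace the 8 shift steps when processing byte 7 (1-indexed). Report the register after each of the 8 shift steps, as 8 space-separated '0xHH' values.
Answer: 0x1F 0x3E 0x7C 0xF8 0xF7 0xE9 0xD5 0xAD

Derivation:
After byte 1 (0xF6): reg=0xCC
After byte 2 (0x79): reg=0x02
After byte 3 (0x3A): reg=0xA8
After byte 4 (0xAF): reg=0x15
After byte 5 (0x0B): reg=0x5A
After byte 6 (0x59): reg=0x09
Register before byte 7: 0x09
After XOR with byte 0x85: 0x8C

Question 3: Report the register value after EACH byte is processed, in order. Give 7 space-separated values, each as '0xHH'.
0xCC 0x02 0xA8 0x15 0x5A 0x09 0xAD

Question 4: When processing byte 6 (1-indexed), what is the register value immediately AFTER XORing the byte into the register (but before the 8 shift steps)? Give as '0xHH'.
Answer: 0x03

Derivation:
Register before byte 6: 0x5A
Byte 6: 0x59
0x5A XOR 0x59 = 0x03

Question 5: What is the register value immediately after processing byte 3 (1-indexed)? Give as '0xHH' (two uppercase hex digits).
Answer: 0xA8

Derivation:
After byte 1 (0xF6): reg=0xCC
After byte 2 (0x79): reg=0x02
After byte 3 (0x3A): reg=0xA8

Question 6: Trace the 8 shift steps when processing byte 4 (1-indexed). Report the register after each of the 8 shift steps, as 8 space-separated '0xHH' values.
After byte 1 (0xF6): reg=0xCC
After byte 2 (0x79): reg=0x02
After byte 3 (0x3A): reg=0xA8
Register before byte 4: 0xA8
After XOR with byte 0xAF: 0x07

Answer: 0x0E 0x1C 0x38 0x70 0xE0 0xC7 0x89 0x15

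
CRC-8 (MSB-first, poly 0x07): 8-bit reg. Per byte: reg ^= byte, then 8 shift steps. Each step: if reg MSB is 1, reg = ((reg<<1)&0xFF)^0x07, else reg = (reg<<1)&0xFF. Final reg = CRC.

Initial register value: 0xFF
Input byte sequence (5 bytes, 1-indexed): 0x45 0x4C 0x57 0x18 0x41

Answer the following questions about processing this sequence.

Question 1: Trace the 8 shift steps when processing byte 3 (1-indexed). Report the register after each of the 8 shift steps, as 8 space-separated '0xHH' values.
Answer: 0xF2 0xE3 0xC1 0x85 0x0D 0x1A 0x34 0x68

Derivation:
After byte 1 (0x45): reg=0x2F
After byte 2 (0x4C): reg=0x2E
Register before byte 3: 0x2E
After XOR with byte 0x57: 0x79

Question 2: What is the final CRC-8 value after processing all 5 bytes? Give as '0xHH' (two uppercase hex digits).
Answer: 0x62

Derivation:
After byte 1 (0x45): reg=0x2F
After byte 2 (0x4C): reg=0x2E
After byte 3 (0x57): reg=0x68
After byte 4 (0x18): reg=0x57
After byte 5 (0x41): reg=0x62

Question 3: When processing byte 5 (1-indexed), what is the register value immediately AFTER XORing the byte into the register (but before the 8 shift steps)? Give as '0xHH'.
Answer: 0x16

Derivation:
Register before byte 5: 0x57
Byte 5: 0x41
0x57 XOR 0x41 = 0x16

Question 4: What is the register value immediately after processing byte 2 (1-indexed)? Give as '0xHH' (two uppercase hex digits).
After byte 1 (0x45): reg=0x2F
After byte 2 (0x4C): reg=0x2E

Answer: 0x2E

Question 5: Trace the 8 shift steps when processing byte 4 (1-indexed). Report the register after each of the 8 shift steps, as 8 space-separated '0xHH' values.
After byte 1 (0x45): reg=0x2F
After byte 2 (0x4C): reg=0x2E
After byte 3 (0x57): reg=0x68
Register before byte 4: 0x68
After XOR with byte 0x18: 0x70

Answer: 0xE0 0xC7 0x89 0x15 0x2A 0x54 0xA8 0x57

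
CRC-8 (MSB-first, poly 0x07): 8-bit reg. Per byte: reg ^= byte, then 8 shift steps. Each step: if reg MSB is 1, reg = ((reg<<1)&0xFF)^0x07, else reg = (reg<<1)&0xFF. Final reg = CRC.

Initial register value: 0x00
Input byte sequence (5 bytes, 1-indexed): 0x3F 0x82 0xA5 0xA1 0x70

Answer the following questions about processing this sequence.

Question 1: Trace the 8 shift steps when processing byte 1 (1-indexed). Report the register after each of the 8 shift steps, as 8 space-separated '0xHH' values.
Register before byte 1: 0x00
After XOR with byte 0x3F: 0x3F

Answer: 0x7E 0xFC 0xFF 0xF9 0xF5 0xED 0xDD 0xBD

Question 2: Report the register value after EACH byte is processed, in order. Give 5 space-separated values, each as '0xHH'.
0xBD 0xBD 0x48 0x91 0xA9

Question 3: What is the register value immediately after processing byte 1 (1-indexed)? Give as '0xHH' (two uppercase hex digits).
After byte 1 (0x3F): reg=0xBD

Answer: 0xBD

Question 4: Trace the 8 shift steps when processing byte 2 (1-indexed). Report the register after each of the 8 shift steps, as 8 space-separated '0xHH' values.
Answer: 0x7E 0xFC 0xFF 0xF9 0xF5 0xED 0xDD 0xBD

Derivation:
After byte 1 (0x3F): reg=0xBD
Register before byte 2: 0xBD
After XOR with byte 0x82: 0x3F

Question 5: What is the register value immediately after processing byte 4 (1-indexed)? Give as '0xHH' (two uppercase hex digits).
Answer: 0x91

Derivation:
After byte 1 (0x3F): reg=0xBD
After byte 2 (0x82): reg=0xBD
After byte 3 (0xA5): reg=0x48
After byte 4 (0xA1): reg=0x91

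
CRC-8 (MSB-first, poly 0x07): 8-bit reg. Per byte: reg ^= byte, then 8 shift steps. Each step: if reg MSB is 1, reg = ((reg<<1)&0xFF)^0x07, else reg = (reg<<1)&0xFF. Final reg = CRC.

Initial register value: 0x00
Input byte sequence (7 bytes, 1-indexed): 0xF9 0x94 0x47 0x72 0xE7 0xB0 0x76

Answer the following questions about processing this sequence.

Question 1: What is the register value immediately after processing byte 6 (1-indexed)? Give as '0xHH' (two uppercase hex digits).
Answer: 0x0A

Derivation:
After byte 1 (0xF9): reg=0xE1
After byte 2 (0x94): reg=0x4C
After byte 3 (0x47): reg=0x31
After byte 4 (0x72): reg=0xCE
After byte 5 (0xE7): reg=0xDF
After byte 6 (0xB0): reg=0x0A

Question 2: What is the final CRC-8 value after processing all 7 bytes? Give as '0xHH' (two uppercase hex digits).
After byte 1 (0xF9): reg=0xE1
After byte 2 (0x94): reg=0x4C
After byte 3 (0x47): reg=0x31
After byte 4 (0x72): reg=0xCE
After byte 5 (0xE7): reg=0xDF
After byte 6 (0xB0): reg=0x0A
After byte 7 (0x76): reg=0x73

Answer: 0x73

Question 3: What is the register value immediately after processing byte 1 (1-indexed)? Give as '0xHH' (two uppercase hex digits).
Answer: 0xE1

Derivation:
After byte 1 (0xF9): reg=0xE1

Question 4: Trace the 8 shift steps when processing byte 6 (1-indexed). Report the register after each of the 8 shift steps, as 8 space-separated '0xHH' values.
After byte 1 (0xF9): reg=0xE1
After byte 2 (0x94): reg=0x4C
After byte 3 (0x47): reg=0x31
After byte 4 (0x72): reg=0xCE
After byte 5 (0xE7): reg=0xDF
Register before byte 6: 0xDF
After XOR with byte 0xB0: 0x6F

Answer: 0xDE 0xBB 0x71 0xE2 0xC3 0x81 0x05 0x0A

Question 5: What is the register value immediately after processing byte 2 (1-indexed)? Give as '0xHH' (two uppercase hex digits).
Answer: 0x4C

Derivation:
After byte 1 (0xF9): reg=0xE1
After byte 2 (0x94): reg=0x4C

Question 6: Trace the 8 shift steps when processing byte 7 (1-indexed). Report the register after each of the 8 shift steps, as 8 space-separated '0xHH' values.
After byte 1 (0xF9): reg=0xE1
After byte 2 (0x94): reg=0x4C
After byte 3 (0x47): reg=0x31
After byte 4 (0x72): reg=0xCE
After byte 5 (0xE7): reg=0xDF
After byte 6 (0xB0): reg=0x0A
Register before byte 7: 0x0A
After XOR with byte 0x76: 0x7C

Answer: 0xF8 0xF7 0xE9 0xD5 0xAD 0x5D 0xBA 0x73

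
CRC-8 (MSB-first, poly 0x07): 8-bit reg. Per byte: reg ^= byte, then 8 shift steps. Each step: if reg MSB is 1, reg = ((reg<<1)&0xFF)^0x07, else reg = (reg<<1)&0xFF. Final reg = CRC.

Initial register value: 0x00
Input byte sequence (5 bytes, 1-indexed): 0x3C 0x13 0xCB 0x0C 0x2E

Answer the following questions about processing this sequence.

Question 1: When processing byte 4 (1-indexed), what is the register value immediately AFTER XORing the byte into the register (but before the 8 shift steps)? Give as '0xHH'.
Register before byte 4: 0x0C
Byte 4: 0x0C
0x0C XOR 0x0C = 0x00

Answer: 0x00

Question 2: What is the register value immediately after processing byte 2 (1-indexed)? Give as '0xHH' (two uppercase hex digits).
After byte 1 (0x3C): reg=0xB4
After byte 2 (0x13): reg=0x7C

Answer: 0x7C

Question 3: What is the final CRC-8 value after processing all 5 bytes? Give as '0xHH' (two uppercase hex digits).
Answer: 0xCA

Derivation:
After byte 1 (0x3C): reg=0xB4
After byte 2 (0x13): reg=0x7C
After byte 3 (0xCB): reg=0x0C
After byte 4 (0x0C): reg=0x00
After byte 5 (0x2E): reg=0xCA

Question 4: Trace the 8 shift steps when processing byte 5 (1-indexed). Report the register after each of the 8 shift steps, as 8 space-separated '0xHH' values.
After byte 1 (0x3C): reg=0xB4
After byte 2 (0x13): reg=0x7C
After byte 3 (0xCB): reg=0x0C
After byte 4 (0x0C): reg=0x00
Register before byte 5: 0x00
After XOR with byte 0x2E: 0x2E

Answer: 0x5C 0xB8 0x77 0xEE 0xDB 0xB1 0x65 0xCA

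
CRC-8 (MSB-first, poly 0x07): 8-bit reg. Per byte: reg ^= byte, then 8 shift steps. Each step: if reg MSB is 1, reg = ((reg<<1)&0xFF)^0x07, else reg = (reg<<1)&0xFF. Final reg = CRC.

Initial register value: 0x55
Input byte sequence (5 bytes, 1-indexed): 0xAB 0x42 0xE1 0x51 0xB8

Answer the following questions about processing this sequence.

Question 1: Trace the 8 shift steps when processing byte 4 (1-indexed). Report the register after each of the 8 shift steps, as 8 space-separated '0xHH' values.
After byte 1 (0xAB): reg=0xF4
After byte 2 (0x42): reg=0x0B
After byte 3 (0xE1): reg=0x98
Register before byte 4: 0x98
After XOR with byte 0x51: 0xC9

Answer: 0x95 0x2D 0x5A 0xB4 0x6F 0xDE 0xBB 0x71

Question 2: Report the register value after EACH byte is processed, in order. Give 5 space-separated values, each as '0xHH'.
0xF4 0x0B 0x98 0x71 0x71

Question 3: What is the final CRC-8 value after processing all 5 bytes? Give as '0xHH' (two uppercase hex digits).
After byte 1 (0xAB): reg=0xF4
After byte 2 (0x42): reg=0x0B
After byte 3 (0xE1): reg=0x98
After byte 4 (0x51): reg=0x71
After byte 5 (0xB8): reg=0x71

Answer: 0x71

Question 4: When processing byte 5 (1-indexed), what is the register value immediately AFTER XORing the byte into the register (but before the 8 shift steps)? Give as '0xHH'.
Register before byte 5: 0x71
Byte 5: 0xB8
0x71 XOR 0xB8 = 0xC9

Answer: 0xC9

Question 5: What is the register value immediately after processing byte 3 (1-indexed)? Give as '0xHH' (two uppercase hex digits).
After byte 1 (0xAB): reg=0xF4
After byte 2 (0x42): reg=0x0B
After byte 3 (0xE1): reg=0x98

Answer: 0x98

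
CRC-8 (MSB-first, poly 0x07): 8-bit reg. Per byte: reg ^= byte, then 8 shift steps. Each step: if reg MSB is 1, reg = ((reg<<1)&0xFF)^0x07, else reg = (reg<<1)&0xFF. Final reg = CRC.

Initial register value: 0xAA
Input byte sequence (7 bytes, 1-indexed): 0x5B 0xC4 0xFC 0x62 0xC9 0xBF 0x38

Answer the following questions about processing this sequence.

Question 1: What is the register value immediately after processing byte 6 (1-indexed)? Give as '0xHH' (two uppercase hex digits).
Answer: 0x5A

Derivation:
After byte 1 (0x5B): reg=0xD9
After byte 2 (0xC4): reg=0x53
After byte 3 (0xFC): reg=0x44
After byte 4 (0x62): reg=0xF2
After byte 5 (0xC9): reg=0xA1
After byte 6 (0xBF): reg=0x5A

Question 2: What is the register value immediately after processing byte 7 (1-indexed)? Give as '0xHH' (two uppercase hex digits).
Answer: 0x29

Derivation:
After byte 1 (0x5B): reg=0xD9
After byte 2 (0xC4): reg=0x53
After byte 3 (0xFC): reg=0x44
After byte 4 (0x62): reg=0xF2
After byte 5 (0xC9): reg=0xA1
After byte 6 (0xBF): reg=0x5A
After byte 7 (0x38): reg=0x29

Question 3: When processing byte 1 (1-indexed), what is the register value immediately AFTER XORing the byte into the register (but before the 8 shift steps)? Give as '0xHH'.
Answer: 0xF1

Derivation:
Register before byte 1: 0xAA
Byte 1: 0x5B
0xAA XOR 0x5B = 0xF1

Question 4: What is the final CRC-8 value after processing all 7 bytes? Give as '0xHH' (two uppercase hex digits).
Answer: 0x29

Derivation:
After byte 1 (0x5B): reg=0xD9
After byte 2 (0xC4): reg=0x53
After byte 3 (0xFC): reg=0x44
After byte 4 (0x62): reg=0xF2
After byte 5 (0xC9): reg=0xA1
After byte 6 (0xBF): reg=0x5A
After byte 7 (0x38): reg=0x29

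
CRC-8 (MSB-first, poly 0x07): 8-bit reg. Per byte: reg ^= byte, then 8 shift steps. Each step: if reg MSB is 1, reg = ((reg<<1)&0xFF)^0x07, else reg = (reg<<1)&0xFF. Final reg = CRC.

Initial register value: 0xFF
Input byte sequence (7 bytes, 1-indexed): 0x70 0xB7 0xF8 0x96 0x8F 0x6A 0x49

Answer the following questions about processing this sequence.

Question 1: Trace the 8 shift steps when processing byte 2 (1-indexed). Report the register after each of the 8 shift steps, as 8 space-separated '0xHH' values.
After byte 1 (0x70): reg=0xA4
Register before byte 2: 0xA4
After XOR with byte 0xB7: 0x13

Answer: 0x26 0x4C 0x98 0x37 0x6E 0xDC 0xBF 0x79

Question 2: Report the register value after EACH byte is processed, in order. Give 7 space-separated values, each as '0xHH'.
0xA4 0x79 0x8E 0x48 0x5B 0x97 0x14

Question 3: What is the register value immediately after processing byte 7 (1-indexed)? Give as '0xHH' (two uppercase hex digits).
Answer: 0x14

Derivation:
After byte 1 (0x70): reg=0xA4
After byte 2 (0xB7): reg=0x79
After byte 3 (0xF8): reg=0x8E
After byte 4 (0x96): reg=0x48
After byte 5 (0x8F): reg=0x5B
After byte 6 (0x6A): reg=0x97
After byte 7 (0x49): reg=0x14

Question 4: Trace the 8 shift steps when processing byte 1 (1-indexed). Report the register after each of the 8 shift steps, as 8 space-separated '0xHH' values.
Register before byte 1: 0xFF
After XOR with byte 0x70: 0x8F

Answer: 0x19 0x32 0x64 0xC8 0x97 0x29 0x52 0xA4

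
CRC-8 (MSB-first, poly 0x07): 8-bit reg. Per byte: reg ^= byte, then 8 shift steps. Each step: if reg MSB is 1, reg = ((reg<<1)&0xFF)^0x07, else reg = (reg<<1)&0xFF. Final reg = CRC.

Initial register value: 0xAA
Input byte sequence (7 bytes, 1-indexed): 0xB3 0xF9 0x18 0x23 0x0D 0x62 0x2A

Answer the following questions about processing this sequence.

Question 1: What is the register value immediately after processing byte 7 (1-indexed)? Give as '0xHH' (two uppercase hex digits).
Answer: 0xF8

Derivation:
After byte 1 (0xB3): reg=0x4F
After byte 2 (0xF9): reg=0x0B
After byte 3 (0x18): reg=0x79
After byte 4 (0x23): reg=0x81
After byte 5 (0x0D): reg=0xAD
After byte 6 (0x62): reg=0x63
After byte 7 (0x2A): reg=0xF8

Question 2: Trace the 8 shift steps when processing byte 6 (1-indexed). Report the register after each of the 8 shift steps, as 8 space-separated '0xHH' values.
After byte 1 (0xB3): reg=0x4F
After byte 2 (0xF9): reg=0x0B
After byte 3 (0x18): reg=0x79
After byte 4 (0x23): reg=0x81
After byte 5 (0x0D): reg=0xAD
Register before byte 6: 0xAD
After XOR with byte 0x62: 0xCF

Answer: 0x99 0x35 0x6A 0xD4 0xAF 0x59 0xB2 0x63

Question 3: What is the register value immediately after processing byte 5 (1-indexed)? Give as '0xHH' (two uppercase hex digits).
Answer: 0xAD

Derivation:
After byte 1 (0xB3): reg=0x4F
After byte 2 (0xF9): reg=0x0B
After byte 3 (0x18): reg=0x79
After byte 4 (0x23): reg=0x81
After byte 5 (0x0D): reg=0xAD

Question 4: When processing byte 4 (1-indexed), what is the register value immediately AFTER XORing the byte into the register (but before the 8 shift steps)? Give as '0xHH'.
Register before byte 4: 0x79
Byte 4: 0x23
0x79 XOR 0x23 = 0x5A

Answer: 0x5A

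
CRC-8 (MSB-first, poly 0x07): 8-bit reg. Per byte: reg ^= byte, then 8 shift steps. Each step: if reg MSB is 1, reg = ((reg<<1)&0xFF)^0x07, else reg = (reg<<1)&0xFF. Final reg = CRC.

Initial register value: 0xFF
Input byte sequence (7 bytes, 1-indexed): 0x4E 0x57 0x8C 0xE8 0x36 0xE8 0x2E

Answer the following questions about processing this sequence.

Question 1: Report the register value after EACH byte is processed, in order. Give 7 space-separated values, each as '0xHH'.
0x1E 0xF8 0x4B 0x60 0xA5 0xE4 0x78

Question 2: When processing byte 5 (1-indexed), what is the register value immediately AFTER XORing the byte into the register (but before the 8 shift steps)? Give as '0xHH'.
Register before byte 5: 0x60
Byte 5: 0x36
0x60 XOR 0x36 = 0x56

Answer: 0x56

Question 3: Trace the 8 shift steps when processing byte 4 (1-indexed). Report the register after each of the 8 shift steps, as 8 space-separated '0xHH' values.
Answer: 0x41 0x82 0x03 0x06 0x0C 0x18 0x30 0x60

Derivation:
After byte 1 (0x4E): reg=0x1E
After byte 2 (0x57): reg=0xF8
After byte 3 (0x8C): reg=0x4B
Register before byte 4: 0x4B
After XOR with byte 0xE8: 0xA3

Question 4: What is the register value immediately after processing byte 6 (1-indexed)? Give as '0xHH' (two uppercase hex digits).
After byte 1 (0x4E): reg=0x1E
After byte 2 (0x57): reg=0xF8
After byte 3 (0x8C): reg=0x4B
After byte 4 (0xE8): reg=0x60
After byte 5 (0x36): reg=0xA5
After byte 6 (0xE8): reg=0xE4

Answer: 0xE4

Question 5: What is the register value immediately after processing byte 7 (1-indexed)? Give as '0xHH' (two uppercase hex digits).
After byte 1 (0x4E): reg=0x1E
After byte 2 (0x57): reg=0xF8
After byte 3 (0x8C): reg=0x4B
After byte 4 (0xE8): reg=0x60
After byte 5 (0x36): reg=0xA5
After byte 6 (0xE8): reg=0xE4
After byte 7 (0x2E): reg=0x78

Answer: 0x78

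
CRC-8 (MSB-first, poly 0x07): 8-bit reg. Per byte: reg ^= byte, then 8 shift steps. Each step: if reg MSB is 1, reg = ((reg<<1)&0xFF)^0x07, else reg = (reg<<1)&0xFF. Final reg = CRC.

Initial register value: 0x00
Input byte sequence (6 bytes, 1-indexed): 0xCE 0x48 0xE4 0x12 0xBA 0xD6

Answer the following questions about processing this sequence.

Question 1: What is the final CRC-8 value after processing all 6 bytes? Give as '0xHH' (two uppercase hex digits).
After byte 1 (0xCE): reg=0x64
After byte 2 (0x48): reg=0xC4
After byte 3 (0xE4): reg=0xE0
After byte 4 (0x12): reg=0xD0
After byte 5 (0xBA): reg=0x11
After byte 6 (0xD6): reg=0x5B

Answer: 0x5B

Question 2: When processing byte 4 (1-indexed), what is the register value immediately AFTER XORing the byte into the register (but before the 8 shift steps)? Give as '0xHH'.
Answer: 0xF2

Derivation:
Register before byte 4: 0xE0
Byte 4: 0x12
0xE0 XOR 0x12 = 0xF2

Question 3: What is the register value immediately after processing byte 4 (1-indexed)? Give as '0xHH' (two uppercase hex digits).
After byte 1 (0xCE): reg=0x64
After byte 2 (0x48): reg=0xC4
After byte 3 (0xE4): reg=0xE0
After byte 4 (0x12): reg=0xD0

Answer: 0xD0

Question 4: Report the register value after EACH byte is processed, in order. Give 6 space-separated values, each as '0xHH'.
0x64 0xC4 0xE0 0xD0 0x11 0x5B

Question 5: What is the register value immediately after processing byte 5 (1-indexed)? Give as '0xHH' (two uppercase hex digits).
Answer: 0x11

Derivation:
After byte 1 (0xCE): reg=0x64
After byte 2 (0x48): reg=0xC4
After byte 3 (0xE4): reg=0xE0
After byte 4 (0x12): reg=0xD0
After byte 5 (0xBA): reg=0x11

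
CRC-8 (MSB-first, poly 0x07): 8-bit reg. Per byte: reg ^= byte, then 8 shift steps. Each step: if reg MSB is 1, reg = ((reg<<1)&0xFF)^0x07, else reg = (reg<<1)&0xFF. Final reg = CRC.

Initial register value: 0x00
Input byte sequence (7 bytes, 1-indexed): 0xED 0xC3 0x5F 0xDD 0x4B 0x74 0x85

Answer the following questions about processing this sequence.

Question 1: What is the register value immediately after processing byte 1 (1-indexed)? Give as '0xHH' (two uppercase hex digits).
Answer: 0x8D

Derivation:
After byte 1 (0xED): reg=0x8D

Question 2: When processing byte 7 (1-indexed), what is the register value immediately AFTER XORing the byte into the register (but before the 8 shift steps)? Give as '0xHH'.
Register before byte 7: 0x8D
Byte 7: 0x85
0x8D XOR 0x85 = 0x08

Answer: 0x08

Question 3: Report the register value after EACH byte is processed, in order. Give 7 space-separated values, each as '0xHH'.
0x8D 0xED 0x17 0x78 0x99 0x8D 0x38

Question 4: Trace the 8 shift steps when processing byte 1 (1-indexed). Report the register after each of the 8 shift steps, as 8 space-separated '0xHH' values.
Answer: 0xDD 0xBD 0x7D 0xFA 0xF3 0xE1 0xC5 0x8D

Derivation:
Register before byte 1: 0x00
After XOR with byte 0xED: 0xED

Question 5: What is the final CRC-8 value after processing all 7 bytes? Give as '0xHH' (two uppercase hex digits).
After byte 1 (0xED): reg=0x8D
After byte 2 (0xC3): reg=0xED
After byte 3 (0x5F): reg=0x17
After byte 4 (0xDD): reg=0x78
After byte 5 (0x4B): reg=0x99
After byte 6 (0x74): reg=0x8D
After byte 7 (0x85): reg=0x38

Answer: 0x38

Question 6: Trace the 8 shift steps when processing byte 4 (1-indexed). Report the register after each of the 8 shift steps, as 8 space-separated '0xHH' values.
Answer: 0x93 0x21 0x42 0x84 0x0F 0x1E 0x3C 0x78

Derivation:
After byte 1 (0xED): reg=0x8D
After byte 2 (0xC3): reg=0xED
After byte 3 (0x5F): reg=0x17
Register before byte 4: 0x17
After XOR with byte 0xDD: 0xCA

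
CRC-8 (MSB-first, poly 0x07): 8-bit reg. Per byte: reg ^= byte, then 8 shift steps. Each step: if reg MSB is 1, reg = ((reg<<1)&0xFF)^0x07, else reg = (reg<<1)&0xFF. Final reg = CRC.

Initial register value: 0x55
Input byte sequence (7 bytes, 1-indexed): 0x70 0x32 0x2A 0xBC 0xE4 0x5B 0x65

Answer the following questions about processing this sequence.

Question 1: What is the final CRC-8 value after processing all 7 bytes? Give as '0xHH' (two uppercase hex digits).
Answer: 0xF7

Derivation:
After byte 1 (0x70): reg=0xFB
After byte 2 (0x32): reg=0x71
After byte 3 (0x2A): reg=0x86
After byte 4 (0xBC): reg=0xA6
After byte 5 (0xE4): reg=0xC9
After byte 6 (0x5B): reg=0xF7
After byte 7 (0x65): reg=0xF7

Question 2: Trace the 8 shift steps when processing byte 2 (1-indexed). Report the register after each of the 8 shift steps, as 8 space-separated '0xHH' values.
Answer: 0x95 0x2D 0x5A 0xB4 0x6F 0xDE 0xBB 0x71

Derivation:
After byte 1 (0x70): reg=0xFB
Register before byte 2: 0xFB
After XOR with byte 0x32: 0xC9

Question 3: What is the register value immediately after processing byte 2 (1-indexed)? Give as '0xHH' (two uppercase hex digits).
After byte 1 (0x70): reg=0xFB
After byte 2 (0x32): reg=0x71

Answer: 0x71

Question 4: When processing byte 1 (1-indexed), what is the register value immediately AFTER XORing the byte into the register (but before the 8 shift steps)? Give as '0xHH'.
Register before byte 1: 0x55
Byte 1: 0x70
0x55 XOR 0x70 = 0x25

Answer: 0x25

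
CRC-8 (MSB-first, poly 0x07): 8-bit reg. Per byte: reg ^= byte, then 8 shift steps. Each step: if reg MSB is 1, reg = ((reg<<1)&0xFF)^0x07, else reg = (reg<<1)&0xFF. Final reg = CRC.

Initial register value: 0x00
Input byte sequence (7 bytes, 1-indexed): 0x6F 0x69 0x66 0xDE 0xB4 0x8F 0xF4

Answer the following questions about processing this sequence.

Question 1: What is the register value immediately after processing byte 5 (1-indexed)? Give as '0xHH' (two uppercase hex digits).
After byte 1 (0x6F): reg=0x0A
After byte 2 (0x69): reg=0x2E
After byte 3 (0x66): reg=0xFF
After byte 4 (0xDE): reg=0xE7
After byte 5 (0xB4): reg=0xBE

Answer: 0xBE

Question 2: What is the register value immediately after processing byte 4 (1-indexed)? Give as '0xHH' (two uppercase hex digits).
Answer: 0xE7

Derivation:
After byte 1 (0x6F): reg=0x0A
After byte 2 (0x69): reg=0x2E
After byte 3 (0x66): reg=0xFF
After byte 4 (0xDE): reg=0xE7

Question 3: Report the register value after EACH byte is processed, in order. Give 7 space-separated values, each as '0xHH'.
0x0A 0x2E 0xFF 0xE7 0xBE 0x97 0x2E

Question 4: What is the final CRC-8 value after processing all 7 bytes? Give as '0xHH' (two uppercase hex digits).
After byte 1 (0x6F): reg=0x0A
After byte 2 (0x69): reg=0x2E
After byte 3 (0x66): reg=0xFF
After byte 4 (0xDE): reg=0xE7
After byte 5 (0xB4): reg=0xBE
After byte 6 (0x8F): reg=0x97
After byte 7 (0xF4): reg=0x2E

Answer: 0x2E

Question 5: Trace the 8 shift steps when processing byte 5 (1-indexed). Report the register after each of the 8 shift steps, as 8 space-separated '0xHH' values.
After byte 1 (0x6F): reg=0x0A
After byte 2 (0x69): reg=0x2E
After byte 3 (0x66): reg=0xFF
After byte 4 (0xDE): reg=0xE7
Register before byte 5: 0xE7
After XOR with byte 0xB4: 0x53

Answer: 0xA6 0x4B 0x96 0x2B 0x56 0xAC 0x5F 0xBE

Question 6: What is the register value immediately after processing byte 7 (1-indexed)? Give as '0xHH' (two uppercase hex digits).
Answer: 0x2E

Derivation:
After byte 1 (0x6F): reg=0x0A
After byte 2 (0x69): reg=0x2E
After byte 3 (0x66): reg=0xFF
After byte 4 (0xDE): reg=0xE7
After byte 5 (0xB4): reg=0xBE
After byte 6 (0x8F): reg=0x97
After byte 7 (0xF4): reg=0x2E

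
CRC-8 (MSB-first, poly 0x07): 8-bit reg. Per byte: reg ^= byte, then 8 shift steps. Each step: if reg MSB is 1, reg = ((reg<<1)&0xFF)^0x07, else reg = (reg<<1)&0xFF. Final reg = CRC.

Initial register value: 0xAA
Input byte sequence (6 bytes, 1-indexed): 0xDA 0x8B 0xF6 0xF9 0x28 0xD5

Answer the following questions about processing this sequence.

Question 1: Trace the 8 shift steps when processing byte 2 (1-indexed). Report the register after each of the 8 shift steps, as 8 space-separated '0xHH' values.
After byte 1 (0xDA): reg=0x57
Register before byte 2: 0x57
After XOR with byte 0x8B: 0xDC

Answer: 0xBF 0x79 0xF2 0xE3 0xC1 0x85 0x0D 0x1A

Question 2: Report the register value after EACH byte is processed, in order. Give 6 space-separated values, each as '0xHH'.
0x57 0x1A 0x8A 0x5E 0x45 0xF9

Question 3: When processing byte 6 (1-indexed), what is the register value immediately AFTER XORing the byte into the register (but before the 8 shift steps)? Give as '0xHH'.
Answer: 0x90

Derivation:
Register before byte 6: 0x45
Byte 6: 0xD5
0x45 XOR 0xD5 = 0x90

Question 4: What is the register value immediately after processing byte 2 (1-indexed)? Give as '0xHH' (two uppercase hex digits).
After byte 1 (0xDA): reg=0x57
After byte 2 (0x8B): reg=0x1A

Answer: 0x1A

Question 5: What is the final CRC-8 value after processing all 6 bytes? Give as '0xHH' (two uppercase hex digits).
Answer: 0xF9

Derivation:
After byte 1 (0xDA): reg=0x57
After byte 2 (0x8B): reg=0x1A
After byte 3 (0xF6): reg=0x8A
After byte 4 (0xF9): reg=0x5E
After byte 5 (0x28): reg=0x45
After byte 6 (0xD5): reg=0xF9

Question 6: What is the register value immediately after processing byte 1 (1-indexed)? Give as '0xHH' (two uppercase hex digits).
Answer: 0x57

Derivation:
After byte 1 (0xDA): reg=0x57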